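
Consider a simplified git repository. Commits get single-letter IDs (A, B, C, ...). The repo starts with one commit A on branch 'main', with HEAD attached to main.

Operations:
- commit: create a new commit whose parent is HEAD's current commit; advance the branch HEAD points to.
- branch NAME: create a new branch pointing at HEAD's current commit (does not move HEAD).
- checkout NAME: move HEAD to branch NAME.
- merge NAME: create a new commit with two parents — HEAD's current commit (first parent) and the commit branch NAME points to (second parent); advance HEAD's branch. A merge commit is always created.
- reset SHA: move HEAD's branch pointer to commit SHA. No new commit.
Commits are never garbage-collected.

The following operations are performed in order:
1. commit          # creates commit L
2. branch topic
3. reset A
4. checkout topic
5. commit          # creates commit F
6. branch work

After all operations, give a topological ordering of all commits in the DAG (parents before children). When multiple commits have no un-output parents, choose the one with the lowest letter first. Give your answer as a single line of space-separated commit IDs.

Answer: A L F

Derivation:
After op 1 (commit): HEAD=main@L [main=L]
After op 2 (branch): HEAD=main@L [main=L topic=L]
After op 3 (reset): HEAD=main@A [main=A topic=L]
After op 4 (checkout): HEAD=topic@L [main=A topic=L]
After op 5 (commit): HEAD=topic@F [main=A topic=F]
After op 6 (branch): HEAD=topic@F [main=A topic=F work=F]
commit A: parents=[]
commit F: parents=['L']
commit L: parents=['A']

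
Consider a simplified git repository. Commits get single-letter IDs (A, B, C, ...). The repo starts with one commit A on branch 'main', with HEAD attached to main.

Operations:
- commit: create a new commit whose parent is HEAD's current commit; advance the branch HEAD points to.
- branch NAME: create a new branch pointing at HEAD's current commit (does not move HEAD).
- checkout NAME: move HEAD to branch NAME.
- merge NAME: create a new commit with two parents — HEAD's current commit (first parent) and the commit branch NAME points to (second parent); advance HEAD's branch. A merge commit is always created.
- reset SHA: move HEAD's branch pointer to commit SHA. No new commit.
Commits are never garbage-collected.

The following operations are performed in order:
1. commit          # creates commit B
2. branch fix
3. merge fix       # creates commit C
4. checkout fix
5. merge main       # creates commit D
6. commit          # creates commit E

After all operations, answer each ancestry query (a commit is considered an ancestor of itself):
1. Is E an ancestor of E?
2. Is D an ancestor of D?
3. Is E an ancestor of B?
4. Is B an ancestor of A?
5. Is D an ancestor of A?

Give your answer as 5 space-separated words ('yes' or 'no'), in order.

After op 1 (commit): HEAD=main@B [main=B]
After op 2 (branch): HEAD=main@B [fix=B main=B]
After op 3 (merge): HEAD=main@C [fix=B main=C]
After op 4 (checkout): HEAD=fix@B [fix=B main=C]
After op 5 (merge): HEAD=fix@D [fix=D main=C]
After op 6 (commit): HEAD=fix@E [fix=E main=C]
ancestors(E) = {A,B,C,D,E}; E in? yes
ancestors(D) = {A,B,C,D}; D in? yes
ancestors(B) = {A,B}; E in? no
ancestors(A) = {A}; B in? no
ancestors(A) = {A}; D in? no

Answer: yes yes no no no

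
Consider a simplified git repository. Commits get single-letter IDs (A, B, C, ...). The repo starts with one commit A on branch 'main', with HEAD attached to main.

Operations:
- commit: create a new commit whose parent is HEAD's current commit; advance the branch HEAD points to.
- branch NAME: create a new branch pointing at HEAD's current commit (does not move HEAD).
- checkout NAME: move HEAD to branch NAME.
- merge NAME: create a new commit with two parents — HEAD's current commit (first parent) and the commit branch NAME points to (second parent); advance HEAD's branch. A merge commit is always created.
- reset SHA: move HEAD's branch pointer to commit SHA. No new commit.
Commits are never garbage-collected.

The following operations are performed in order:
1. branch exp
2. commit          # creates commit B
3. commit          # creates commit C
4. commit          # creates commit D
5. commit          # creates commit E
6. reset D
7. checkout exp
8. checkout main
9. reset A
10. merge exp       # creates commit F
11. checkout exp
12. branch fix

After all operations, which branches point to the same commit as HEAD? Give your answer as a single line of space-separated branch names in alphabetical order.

Answer: exp fix

Derivation:
After op 1 (branch): HEAD=main@A [exp=A main=A]
After op 2 (commit): HEAD=main@B [exp=A main=B]
After op 3 (commit): HEAD=main@C [exp=A main=C]
After op 4 (commit): HEAD=main@D [exp=A main=D]
After op 5 (commit): HEAD=main@E [exp=A main=E]
After op 6 (reset): HEAD=main@D [exp=A main=D]
After op 7 (checkout): HEAD=exp@A [exp=A main=D]
After op 8 (checkout): HEAD=main@D [exp=A main=D]
After op 9 (reset): HEAD=main@A [exp=A main=A]
After op 10 (merge): HEAD=main@F [exp=A main=F]
After op 11 (checkout): HEAD=exp@A [exp=A main=F]
After op 12 (branch): HEAD=exp@A [exp=A fix=A main=F]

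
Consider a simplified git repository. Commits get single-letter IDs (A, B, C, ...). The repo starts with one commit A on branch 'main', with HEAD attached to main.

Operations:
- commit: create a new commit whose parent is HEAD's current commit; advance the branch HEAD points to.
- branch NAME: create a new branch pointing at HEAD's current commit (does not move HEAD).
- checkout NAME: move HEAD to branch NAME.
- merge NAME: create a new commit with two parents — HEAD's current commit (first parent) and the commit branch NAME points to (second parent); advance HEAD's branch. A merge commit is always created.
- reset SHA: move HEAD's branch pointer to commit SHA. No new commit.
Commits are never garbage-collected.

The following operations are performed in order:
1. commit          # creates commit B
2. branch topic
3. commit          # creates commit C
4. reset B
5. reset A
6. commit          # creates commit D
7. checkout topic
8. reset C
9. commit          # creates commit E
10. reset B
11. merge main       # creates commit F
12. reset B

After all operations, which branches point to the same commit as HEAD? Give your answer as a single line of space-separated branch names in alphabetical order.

Answer: topic

Derivation:
After op 1 (commit): HEAD=main@B [main=B]
After op 2 (branch): HEAD=main@B [main=B topic=B]
After op 3 (commit): HEAD=main@C [main=C topic=B]
After op 4 (reset): HEAD=main@B [main=B topic=B]
After op 5 (reset): HEAD=main@A [main=A topic=B]
After op 6 (commit): HEAD=main@D [main=D topic=B]
After op 7 (checkout): HEAD=topic@B [main=D topic=B]
After op 8 (reset): HEAD=topic@C [main=D topic=C]
After op 9 (commit): HEAD=topic@E [main=D topic=E]
After op 10 (reset): HEAD=topic@B [main=D topic=B]
After op 11 (merge): HEAD=topic@F [main=D topic=F]
After op 12 (reset): HEAD=topic@B [main=D topic=B]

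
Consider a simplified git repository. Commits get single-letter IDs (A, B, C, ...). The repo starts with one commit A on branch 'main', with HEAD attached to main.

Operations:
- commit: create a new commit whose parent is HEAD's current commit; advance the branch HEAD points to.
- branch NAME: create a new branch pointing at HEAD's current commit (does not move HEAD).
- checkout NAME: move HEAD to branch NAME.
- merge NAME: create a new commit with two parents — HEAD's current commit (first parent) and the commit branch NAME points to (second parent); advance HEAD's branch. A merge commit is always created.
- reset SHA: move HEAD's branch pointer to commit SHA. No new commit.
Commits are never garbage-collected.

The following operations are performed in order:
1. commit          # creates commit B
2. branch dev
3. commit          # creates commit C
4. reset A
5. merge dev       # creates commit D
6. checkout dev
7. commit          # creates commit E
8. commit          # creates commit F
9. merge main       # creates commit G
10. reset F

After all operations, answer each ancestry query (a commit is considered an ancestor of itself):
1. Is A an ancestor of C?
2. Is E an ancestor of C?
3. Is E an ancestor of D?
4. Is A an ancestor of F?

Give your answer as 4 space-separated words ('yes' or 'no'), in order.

Answer: yes no no yes

Derivation:
After op 1 (commit): HEAD=main@B [main=B]
After op 2 (branch): HEAD=main@B [dev=B main=B]
After op 3 (commit): HEAD=main@C [dev=B main=C]
After op 4 (reset): HEAD=main@A [dev=B main=A]
After op 5 (merge): HEAD=main@D [dev=B main=D]
After op 6 (checkout): HEAD=dev@B [dev=B main=D]
After op 7 (commit): HEAD=dev@E [dev=E main=D]
After op 8 (commit): HEAD=dev@F [dev=F main=D]
After op 9 (merge): HEAD=dev@G [dev=G main=D]
After op 10 (reset): HEAD=dev@F [dev=F main=D]
ancestors(C) = {A,B,C}; A in? yes
ancestors(C) = {A,B,C}; E in? no
ancestors(D) = {A,B,D}; E in? no
ancestors(F) = {A,B,E,F}; A in? yes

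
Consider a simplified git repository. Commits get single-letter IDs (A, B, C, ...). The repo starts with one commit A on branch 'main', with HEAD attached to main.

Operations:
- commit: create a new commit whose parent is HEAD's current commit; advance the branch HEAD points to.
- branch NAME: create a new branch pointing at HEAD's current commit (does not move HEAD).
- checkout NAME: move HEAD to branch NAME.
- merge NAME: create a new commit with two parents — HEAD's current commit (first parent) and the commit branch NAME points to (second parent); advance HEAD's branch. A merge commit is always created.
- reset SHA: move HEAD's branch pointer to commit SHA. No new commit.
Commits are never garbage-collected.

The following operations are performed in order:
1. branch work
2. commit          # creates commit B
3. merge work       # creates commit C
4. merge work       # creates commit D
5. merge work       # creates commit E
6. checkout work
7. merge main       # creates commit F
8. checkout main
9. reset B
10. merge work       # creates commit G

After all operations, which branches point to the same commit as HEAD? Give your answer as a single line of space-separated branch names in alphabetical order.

After op 1 (branch): HEAD=main@A [main=A work=A]
After op 2 (commit): HEAD=main@B [main=B work=A]
After op 3 (merge): HEAD=main@C [main=C work=A]
After op 4 (merge): HEAD=main@D [main=D work=A]
After op 5 (merge): HEAD=main@E [main=E work=A]
After op 6 (checkout): HEAD=work@A [main=E work=A]
After op 7 (merge): HEAD=work@F [main=E work=F]
After op 8 (checkout): HEAD=main@E [main=E work=F]
After op 9 (reset): HEAD=main@B [main=B work=F]
After op 10 (merge): HEAD=main@G [main=G work=F]

Answer: main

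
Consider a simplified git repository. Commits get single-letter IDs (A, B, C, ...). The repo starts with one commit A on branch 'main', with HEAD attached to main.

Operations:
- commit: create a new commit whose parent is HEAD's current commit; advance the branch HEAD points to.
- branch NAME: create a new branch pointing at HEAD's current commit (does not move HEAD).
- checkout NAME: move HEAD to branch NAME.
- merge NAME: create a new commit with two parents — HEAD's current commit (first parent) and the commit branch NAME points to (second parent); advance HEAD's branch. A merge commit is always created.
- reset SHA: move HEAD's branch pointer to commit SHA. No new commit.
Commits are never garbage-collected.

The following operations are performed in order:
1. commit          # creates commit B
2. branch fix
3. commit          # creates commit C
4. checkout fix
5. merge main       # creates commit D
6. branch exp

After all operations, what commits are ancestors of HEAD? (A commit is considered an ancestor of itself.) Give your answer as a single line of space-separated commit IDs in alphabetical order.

Answer: A B C D

Derivation:
After op 1 (commit): HEAD=main@B [main=B]
After op 2 (branch): HEAD=main@B [fix=B main=B]
After op 3 (commit): HEAD=main@C [fix=B main=C]
After op 4 (checkout): HEAD=fix@B [fix=B main=C]
After op 5 (merge): HEAD=fix@D [fix=D main=C]
After op 6 (branch): HEAD=fix@D [exp=D fix=D main=C]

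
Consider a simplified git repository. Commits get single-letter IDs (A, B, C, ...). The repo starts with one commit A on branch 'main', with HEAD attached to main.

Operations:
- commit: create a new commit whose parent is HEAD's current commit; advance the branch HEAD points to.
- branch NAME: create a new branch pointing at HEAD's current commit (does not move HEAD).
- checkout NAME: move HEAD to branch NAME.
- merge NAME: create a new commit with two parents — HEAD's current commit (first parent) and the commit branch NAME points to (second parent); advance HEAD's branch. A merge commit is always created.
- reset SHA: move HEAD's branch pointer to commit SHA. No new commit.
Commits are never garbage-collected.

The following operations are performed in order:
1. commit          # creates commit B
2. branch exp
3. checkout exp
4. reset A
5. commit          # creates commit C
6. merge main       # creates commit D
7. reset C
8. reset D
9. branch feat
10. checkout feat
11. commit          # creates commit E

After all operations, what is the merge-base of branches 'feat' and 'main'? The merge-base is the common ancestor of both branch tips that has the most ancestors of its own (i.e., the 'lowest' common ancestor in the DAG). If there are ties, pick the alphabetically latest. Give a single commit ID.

After op 1 (commit): HEAD=main@B [main=B]
After op 2 (branch): HEAD=main@B [exp=B main=B]
After op 3 (checkout): HEAD=exp@B [exp=B main=B]
After op 4 (reset): HEAD=exp@A [exp=A main=B]
After op 5 (commit): HEAD=exp@C [exp=C main=B]
After op 6 (merge): HEAD=exp@D [exp=D main=B]
After op 7 (reset): HEAD=exp@C [exp=C main=B]
After op 8 (reset): HEAD=exp@D [exp=D main=B]
After op 9 (branch): HEAD=exp@D [exp=D feat=D main=B]
After op 10 (checkout): HEAD=feat@D [exp=D feat=D main=B]
After op 11 (commit): HEAD=feat@E [exp=D feat=E main=B]
ancestors(feat=E): ['A', 'B', 'C', 'D', 'E']
ancestors(main=B): ['A', 'B']
common: ['A', 'B']

Answer: B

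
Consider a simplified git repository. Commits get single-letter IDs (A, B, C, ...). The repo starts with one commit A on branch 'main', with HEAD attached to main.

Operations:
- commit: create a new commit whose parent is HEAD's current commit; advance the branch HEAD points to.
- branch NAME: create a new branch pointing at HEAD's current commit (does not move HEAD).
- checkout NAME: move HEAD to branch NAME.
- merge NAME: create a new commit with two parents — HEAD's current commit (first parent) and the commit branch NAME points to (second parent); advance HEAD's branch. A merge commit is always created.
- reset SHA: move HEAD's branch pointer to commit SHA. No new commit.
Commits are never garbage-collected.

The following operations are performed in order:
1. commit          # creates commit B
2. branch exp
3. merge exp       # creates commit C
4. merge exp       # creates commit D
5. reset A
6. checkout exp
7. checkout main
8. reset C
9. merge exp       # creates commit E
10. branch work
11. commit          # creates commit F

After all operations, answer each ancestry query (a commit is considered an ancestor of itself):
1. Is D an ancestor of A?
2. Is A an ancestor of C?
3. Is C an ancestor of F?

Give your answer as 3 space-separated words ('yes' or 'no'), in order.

After op 1 (commit): HEAD=main@B [main=B]
After op 2 (branch): HEAD=main@B [exp=B main=B]
After op 3 (merge): HEAD=main@C [exp=B main=C]
After op 4 (merge): HEAD=main@D [exp=B main=D]
After op 5 (reset): HEAD=main@A [exp=B main=A]
After op 6 (checkout): HEAD=exp@B [exp=B main=A]
After op 7 (checkout): HEAD=main@A [exp=B main=A]
After op 8 (reset): HEAD=main@C [exp=B main=C]
After op 9 (merge): HEAD=main@E [exp=B main=E]
After op 10 (branch): HEAD=main@E [exp=B main=E work=E]
After op 11 (commit): HEAD=main@F [exp=B main=F work=E]
ancestors(A) = {A}; D in? no
ancestors(C) = {A,B,C}; A in? yes
ancestors(F) = {A,B,C,E,F}; C in? yes

Answer: no yes yes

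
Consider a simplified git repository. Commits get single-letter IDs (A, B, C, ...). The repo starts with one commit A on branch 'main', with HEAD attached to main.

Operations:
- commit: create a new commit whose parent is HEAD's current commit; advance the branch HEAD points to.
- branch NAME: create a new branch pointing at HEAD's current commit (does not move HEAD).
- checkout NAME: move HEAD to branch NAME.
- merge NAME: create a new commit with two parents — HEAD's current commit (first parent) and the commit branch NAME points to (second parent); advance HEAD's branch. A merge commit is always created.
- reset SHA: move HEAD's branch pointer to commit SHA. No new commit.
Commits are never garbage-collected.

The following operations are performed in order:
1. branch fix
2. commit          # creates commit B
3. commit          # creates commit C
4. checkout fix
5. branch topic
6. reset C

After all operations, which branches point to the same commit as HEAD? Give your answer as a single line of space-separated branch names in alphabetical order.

After op 1 (branch): HEAD=main@A [fix=A main=A]
After op 2 (commit): HEAD=main@B [fix=A main=B]
After op 3 (commit): HEAD=main@C [fix=A main=C]
After op 4 (checkout): HEAD=fix@A [fix=A main=C]
After op 5 (branch): HEAD=fix@A [fix=A main=C topic=A]
After op 6 (reset): HEAD=fix@C [fix=C main=C topic=A]

Answer: fix main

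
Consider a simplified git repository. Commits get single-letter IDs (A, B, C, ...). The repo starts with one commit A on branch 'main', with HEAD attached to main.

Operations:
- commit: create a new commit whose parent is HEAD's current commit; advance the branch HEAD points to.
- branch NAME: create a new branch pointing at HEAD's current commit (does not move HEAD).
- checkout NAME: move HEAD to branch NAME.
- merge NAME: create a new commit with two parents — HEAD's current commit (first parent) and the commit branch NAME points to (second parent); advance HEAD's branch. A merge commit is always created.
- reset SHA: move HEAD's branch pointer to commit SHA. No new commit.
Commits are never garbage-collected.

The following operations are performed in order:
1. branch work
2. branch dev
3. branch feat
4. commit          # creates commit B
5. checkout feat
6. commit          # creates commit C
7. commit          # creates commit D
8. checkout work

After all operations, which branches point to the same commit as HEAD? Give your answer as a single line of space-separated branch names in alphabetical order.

Answer: dev work

Derivation:
After op 1 (branch): HEAD=main@A [main=A work=A]
After op 2 (branch): HEAD=main@A [dev=A main=A work=A]
After op 3 (branch): HEAD=main@A [dev=A feat=A main=A work=A]
After op 4 (commit): HEAD=main@B [dev=A feat=A main=B work=A]
After op 5 (checkout): HEAD=feat@A [dev=A feat=A main=B work=A]
After op 6 (commit): HEAD=feat@C [dev=A feat=C main=B work=A]
After op 7 (commit): HEAD=feat@D [dev=A feat=D main=B work=A]
After op 8 (checkout): HEAD=work@A [dev=A feat=D main=B work=A]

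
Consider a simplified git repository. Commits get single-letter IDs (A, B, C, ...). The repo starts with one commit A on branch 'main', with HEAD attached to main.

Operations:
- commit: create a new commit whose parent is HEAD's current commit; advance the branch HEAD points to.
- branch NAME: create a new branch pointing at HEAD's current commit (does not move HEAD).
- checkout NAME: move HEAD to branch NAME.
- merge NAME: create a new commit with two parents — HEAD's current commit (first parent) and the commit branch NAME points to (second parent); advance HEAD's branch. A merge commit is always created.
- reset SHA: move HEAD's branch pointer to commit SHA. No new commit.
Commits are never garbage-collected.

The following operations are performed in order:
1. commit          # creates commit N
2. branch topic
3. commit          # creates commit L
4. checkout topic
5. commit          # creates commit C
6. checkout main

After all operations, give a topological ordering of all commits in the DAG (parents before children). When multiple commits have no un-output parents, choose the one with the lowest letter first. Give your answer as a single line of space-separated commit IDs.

Answer: A N C L

Derivation:
After op 1 (commit): HEAD=main@N [main=N]
After op 2 (branch): HEAD=main@N [main=N topic=N]
After op 3 (commit): HEAD=main@L [main=L topic=N]
After op 4 (checkout): HEAD=topic@N [main=L topic=N]
After op 5 (commit): HEAD=topic@C [main=L topic=C]
After op 6 (checkout): HEAD=main@L [main=L topic=C]
commit A: parents=[]
commit C: parents=['N']
commit L: parents=['N']
commit N: parents=['A']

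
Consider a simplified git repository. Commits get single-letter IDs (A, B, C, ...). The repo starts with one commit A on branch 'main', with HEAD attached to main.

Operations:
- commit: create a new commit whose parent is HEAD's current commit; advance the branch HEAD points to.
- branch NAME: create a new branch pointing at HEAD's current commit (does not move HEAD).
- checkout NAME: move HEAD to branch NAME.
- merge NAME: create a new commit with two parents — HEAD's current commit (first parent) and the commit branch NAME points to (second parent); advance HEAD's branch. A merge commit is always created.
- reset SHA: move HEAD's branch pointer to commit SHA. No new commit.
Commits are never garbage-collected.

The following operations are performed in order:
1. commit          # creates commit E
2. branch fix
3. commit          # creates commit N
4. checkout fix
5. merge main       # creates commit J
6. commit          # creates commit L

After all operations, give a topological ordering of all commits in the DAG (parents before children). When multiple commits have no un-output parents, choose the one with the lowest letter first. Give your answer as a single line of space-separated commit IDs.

Answer: A E N J L

Derivation:
After op 1 (commit): HEAD=main@E [main=E]
After op 2 (branch): HEAD=main@E [fix=E main=E]
After op 3 (commit): HEAD=main@N [fix=E main=N]
After op 4 (checkout): HEAD=fix@E [fix=E main=N]
After op 5 (merge): HEAD=fix@J [fix=J main=N]
After op 6 (commit): HEAD=fix@L [fix=L main=N]
commit A: parents=[]
commit E: parents=['A']
commit J: parents=['E', 'N']
commit L: parents=['J']
commit N: parents=['E']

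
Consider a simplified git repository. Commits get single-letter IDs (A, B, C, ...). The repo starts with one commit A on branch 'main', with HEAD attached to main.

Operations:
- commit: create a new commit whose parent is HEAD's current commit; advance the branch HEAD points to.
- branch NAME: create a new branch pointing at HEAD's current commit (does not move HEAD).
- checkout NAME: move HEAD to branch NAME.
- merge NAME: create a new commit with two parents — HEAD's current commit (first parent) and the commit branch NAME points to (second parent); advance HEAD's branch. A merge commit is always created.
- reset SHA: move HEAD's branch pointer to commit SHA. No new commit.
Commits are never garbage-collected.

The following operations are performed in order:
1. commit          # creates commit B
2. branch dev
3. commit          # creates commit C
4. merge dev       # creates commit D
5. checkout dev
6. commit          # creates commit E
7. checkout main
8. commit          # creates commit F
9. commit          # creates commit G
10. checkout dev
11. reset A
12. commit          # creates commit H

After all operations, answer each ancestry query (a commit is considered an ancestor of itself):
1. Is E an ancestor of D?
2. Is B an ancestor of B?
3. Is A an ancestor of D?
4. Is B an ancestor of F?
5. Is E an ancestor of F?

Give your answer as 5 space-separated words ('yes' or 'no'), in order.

Answer: no yes yes yes no

Derivation:
After op 1 (commit): HEAD=main@B [main=B]
After op 2 (branch): HEAD=main@B [dev=B main=B]
After op 3 (commit): HEAD=main@C [dev=B main=C]
After op 4 (merge): HEAD=main@D [dev=B main=D]
After op 5 (checkout): HEAD=dev@B [dev=B main=D]
After op 6 (commit): HEAD=dev@E [dev=E main=D]
After op 7 (checkout): HEAD=main@D [dev=E main=D]
After op 8 (commit): HEAD=main@F [dev=E main=F]
After op 9 (commit): HEAD=main@G [dev=E main=G]
After op 10 (checkout): HEAD=dev@E [dev=E main=G]
After op 11 (reset): HEAD=dev@A [dev=A main=G]
After op 12 (commit): HEAD=dev@H [dev=H main=G]
ancestors(D) = {A,B,C,D}; E in? no
ancestors(B) = {A,B}; B in? yes
ancestors(D) = {A,B,C,D}; A in? yes
ancestors(F) = {A,B,C,D,F}; B in? yes
ancestors(F) = {A,B,C,D,F}; E in? no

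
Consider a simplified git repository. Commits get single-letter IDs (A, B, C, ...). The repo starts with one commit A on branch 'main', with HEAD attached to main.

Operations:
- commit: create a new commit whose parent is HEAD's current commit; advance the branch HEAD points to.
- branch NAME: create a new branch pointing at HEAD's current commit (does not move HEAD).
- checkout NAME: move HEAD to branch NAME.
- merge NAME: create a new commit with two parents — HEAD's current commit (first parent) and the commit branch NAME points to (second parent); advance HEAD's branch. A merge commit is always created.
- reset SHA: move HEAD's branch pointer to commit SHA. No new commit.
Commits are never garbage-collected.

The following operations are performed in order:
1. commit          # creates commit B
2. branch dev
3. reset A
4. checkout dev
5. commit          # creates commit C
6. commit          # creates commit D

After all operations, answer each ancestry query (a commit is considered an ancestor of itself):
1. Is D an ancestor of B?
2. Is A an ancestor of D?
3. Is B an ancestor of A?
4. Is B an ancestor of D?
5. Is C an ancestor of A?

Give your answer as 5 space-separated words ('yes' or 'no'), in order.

After op 1 (commit): HEAD=main@B [main=B]
After op 2 (branch): HEAD=main@B [dev=B main=B]
After op 3 (reset): HEAD=main@A [dev=B main=A]
After op 4 (checkout): HEAD=dev@B [dev=B main=A]
After op 5 (commit): HEAD=dev@C [dev=C main=A]
After op 6 (commit): HEAD=dev@D [dev=D main=A]
ancestors(B) = {A,B}; D in? no
ancestors(D) = {A,B,C,D}; A in? yes
ancestors(A) = {A}; B in? no
ancestors(D) = {A,B,C,D}; B in? yes
ancestors(A) = {A}; C in? no

Answer: no yes no yes no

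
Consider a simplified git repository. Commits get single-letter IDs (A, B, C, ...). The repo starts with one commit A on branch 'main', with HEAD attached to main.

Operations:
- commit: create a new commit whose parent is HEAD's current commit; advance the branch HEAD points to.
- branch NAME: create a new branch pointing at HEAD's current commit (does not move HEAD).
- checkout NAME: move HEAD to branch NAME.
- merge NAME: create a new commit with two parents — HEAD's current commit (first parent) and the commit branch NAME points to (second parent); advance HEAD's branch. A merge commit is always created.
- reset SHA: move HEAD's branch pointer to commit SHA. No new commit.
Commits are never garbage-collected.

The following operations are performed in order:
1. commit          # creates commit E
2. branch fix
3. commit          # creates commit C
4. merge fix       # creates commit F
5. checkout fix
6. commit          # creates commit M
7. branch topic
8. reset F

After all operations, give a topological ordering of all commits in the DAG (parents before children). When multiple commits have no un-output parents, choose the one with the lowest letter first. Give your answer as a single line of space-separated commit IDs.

Answer: A E C F M

Derivation:
After op 1 (commit): HEAD=main@E [main=E]
After op 2 (branch): HEAD=main@E [fix=E main=E]
After op 3 (commit): HEAD=main@C [fix=E main=C]
After op 4 (merge): HEAD=main@F [fix=E main=F]
After op 5 (checkout): HEAD=fix@E [fix=E main=F]
After op 6 (commit): HEAD=fix@M [fix=M main=F]
After op 7 (branch): HEAD=fix@M [fix=M main=F topic=M]
After op 8 (reset): HEAD=fix@F [fix=F main=F topic=M]
commit A: parents=[]
commit C: parents=['E']
commit E: parents=['A']
commit F: parents=['C', 'E']
commit M: parents=['E']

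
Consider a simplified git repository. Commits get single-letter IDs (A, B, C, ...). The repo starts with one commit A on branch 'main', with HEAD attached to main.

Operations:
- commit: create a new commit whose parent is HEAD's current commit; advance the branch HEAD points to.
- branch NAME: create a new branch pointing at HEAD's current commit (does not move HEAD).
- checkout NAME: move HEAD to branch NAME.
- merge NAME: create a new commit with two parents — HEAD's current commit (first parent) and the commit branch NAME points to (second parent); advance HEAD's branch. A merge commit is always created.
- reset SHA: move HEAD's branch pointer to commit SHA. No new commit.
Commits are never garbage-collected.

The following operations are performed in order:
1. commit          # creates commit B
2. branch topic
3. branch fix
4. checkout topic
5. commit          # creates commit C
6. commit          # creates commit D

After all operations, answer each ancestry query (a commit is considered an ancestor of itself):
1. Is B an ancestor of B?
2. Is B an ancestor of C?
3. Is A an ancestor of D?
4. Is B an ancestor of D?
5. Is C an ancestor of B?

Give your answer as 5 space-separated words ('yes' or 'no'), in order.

Answer: yes yes yes yes no

Derivation:
After op 1 (commit): HEAD=main@B [main=B]
After op 2 (branch): HEAD=main@B [main=B topic=B]
After op 3 (branch): HEAD=main@B [fix=B main=B topic=B]
After op 4 (checkout): HEAD=topic@B [fix=B main=B topic=B]
After op 5 (commit): HEAD=topic@C [fix=B main=B topic=C]
After op 6 (commit): HEAD=topic@D [fix=B main=B topic=D]
ancestors(B) = {A,B}; B in? yes
ancestors(C) = {A,B,C}; B in? yes
ancestors(D) = {A,B,C,D}; A in? yes
ancestors(D) = {A,B,C,D}; B in? yes
ancestors(B) = {A,B}; C in? no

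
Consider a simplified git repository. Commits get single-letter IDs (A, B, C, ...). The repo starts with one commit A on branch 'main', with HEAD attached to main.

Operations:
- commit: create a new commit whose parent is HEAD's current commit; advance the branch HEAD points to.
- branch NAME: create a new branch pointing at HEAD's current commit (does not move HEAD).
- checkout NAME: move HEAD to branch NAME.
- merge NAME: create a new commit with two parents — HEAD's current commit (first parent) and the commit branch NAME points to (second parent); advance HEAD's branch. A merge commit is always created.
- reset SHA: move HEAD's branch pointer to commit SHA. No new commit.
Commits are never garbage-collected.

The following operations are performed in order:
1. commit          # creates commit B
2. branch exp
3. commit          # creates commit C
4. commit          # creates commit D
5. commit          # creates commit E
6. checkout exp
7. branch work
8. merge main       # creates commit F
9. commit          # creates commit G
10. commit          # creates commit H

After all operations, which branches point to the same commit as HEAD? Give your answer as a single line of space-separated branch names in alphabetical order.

Answer: exp

Derivation:
After op 1 (commit): HEAD=main@B [main=B]
After op 2 (branch): HEAD=main@B [exp=B main=B]
After op 3 (commit): HEAD=main@C [exp=B main=C]
After op 4 (commit): HEAD=main@D [exp=B main=D]
After op 5 (commit): HEAD=main@E [exp=B main=E]
After op 6 (checkout): HEAD=exp@B [exp=B main=E]
After op 7 (branch): HEAD=exp@B [exp=B main=E work=B]
After op 8 (merge): HEAD=exp@F [exp=F main=E work=B]
After op 9 (commit): HEAD=exp@G [exp=G main=E work=B]
After op 10 (commit): HEAD=exp@H [exp=H main=E work=B]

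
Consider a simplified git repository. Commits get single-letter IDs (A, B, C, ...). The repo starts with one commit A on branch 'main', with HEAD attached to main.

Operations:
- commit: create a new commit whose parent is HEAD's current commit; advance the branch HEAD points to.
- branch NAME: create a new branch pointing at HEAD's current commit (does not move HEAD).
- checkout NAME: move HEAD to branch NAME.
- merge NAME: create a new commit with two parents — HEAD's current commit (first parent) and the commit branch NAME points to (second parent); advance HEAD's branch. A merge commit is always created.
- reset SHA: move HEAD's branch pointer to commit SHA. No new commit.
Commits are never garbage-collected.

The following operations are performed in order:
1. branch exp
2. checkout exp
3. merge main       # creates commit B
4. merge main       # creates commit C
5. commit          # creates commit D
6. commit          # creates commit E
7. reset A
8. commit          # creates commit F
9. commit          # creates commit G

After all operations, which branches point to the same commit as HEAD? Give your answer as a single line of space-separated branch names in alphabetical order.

After op 1 (branch): HEAD=main@A [exp=A main=A]
After op 2 (checkout): HEAD=exp@A [exp=A main=A]
After op 3 (merge): HEAD=exp@B [exp=B main=A]
After op 4 (merge): HEAD=exp@C [exp=C main=A]
After op 5 (commit): HEAD=exp@D [exp=D main=A]
After op 6 (commit): HEAD=exp@E [exp=E main=A]
After op 7 (reset): HEAD=exp@A [exp=A main=A]
After op 8 (commit): HEAD=exp@F [exp=F main=A]
After op 9 (commit): HEAD=exp@G [exp=G main=A]

Answer: exp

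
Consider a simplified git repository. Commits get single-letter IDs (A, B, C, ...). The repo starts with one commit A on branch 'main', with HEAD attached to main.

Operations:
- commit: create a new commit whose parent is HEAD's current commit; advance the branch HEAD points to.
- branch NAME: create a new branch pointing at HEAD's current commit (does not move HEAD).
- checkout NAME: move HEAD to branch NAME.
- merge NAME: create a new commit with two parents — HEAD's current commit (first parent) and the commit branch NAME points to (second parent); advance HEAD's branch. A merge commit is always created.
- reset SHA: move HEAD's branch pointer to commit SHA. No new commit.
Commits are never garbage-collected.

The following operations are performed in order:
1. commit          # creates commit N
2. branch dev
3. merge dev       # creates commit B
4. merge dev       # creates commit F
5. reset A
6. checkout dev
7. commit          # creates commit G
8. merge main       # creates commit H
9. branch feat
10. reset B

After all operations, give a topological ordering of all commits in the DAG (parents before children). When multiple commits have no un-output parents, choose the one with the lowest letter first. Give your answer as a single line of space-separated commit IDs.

Answer: A N B F G H

Derivation:
After op 1 (commit): HEAD=main@N [main=N]
After op 2 (branch): HEAD=main@N [dev=N main=N]
After op 3 (merge): HEAD=main@B [dev=N main=B]
After op 4 (merge): HEAD=main@F [dev=N main=F]
After op 5 (reset): HEAD=main@A [dev=N main=A]
After op 6 (checkout): HEAD=dev@N [dev=N main=A]
After op 7 (commit): HEAD=dev@G [dev=G main=A]
After op 8 (merge): HEAD=dev@H [dev=H main=A]
After op 9 (branch): HEAD=dev@H [dev=H feat=H main=A]
After op 10 (reset): HEAD=dev@B [dev=B feat=H main=A]
commit A: parents=[]
commit B: parents=['N', 'N']
commit F: parents=['B', 'N']
commit G: parents=['N']
commit H: parents=['G', 'A']
commit N: parents=['A']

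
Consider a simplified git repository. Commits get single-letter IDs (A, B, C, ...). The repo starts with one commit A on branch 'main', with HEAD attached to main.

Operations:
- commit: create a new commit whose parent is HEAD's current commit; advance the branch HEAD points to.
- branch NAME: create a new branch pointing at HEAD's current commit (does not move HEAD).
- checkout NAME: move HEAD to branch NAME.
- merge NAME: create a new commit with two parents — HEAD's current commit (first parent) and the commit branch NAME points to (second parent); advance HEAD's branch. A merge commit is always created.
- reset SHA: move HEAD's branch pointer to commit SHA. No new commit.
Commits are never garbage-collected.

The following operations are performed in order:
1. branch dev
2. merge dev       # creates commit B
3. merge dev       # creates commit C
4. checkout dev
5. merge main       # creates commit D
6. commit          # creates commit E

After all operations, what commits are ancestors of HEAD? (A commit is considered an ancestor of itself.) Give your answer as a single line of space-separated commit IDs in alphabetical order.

After op 1 (branch): HEAD=main@A [dev=A main=A]
After op 2 (merge): HEAD=main@B [dev=A main=B]
After op 3 (merge): HEAD=main@C [dev=A main=C]
After op 4 (checkout): HEAD=dev@A [dev=A main=C]
After op 5 (merge): HEAD=dev@D [dev=D main=C]
After op 6 (commit): HEAD=dev@E [dev=E main=C]

Answer: A B C D E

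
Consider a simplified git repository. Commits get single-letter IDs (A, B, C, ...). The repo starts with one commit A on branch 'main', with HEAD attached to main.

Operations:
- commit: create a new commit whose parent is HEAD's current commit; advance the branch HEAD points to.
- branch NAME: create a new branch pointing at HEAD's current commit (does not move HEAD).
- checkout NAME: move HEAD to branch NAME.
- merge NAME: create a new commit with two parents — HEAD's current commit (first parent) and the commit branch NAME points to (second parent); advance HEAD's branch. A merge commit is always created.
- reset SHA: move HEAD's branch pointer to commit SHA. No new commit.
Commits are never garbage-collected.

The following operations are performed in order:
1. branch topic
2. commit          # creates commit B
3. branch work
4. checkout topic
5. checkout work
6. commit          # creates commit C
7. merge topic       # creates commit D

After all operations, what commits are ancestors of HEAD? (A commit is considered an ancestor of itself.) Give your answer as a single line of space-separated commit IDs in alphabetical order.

Answer: A B C D

Derivation:
After op 1 (branch): HEAD=main@A [main=A topic=A]
After op 2 (commit): HEAD=main@B [main=B topic=A]
After op 3 (branch): HEAD=main@B [main=B topic=A work=B]
After op 4 (checkout): HEAD=topic@A [main=B topic=A work=B]
After op 5 (checkout): HEAD=work@B [main=B topic=A work=B]
After op 6 (commit): HEAD=work@C [main=B topic=A work=C]
After op 7 (merge): HEAD=work@D [main=B topic=A work=D]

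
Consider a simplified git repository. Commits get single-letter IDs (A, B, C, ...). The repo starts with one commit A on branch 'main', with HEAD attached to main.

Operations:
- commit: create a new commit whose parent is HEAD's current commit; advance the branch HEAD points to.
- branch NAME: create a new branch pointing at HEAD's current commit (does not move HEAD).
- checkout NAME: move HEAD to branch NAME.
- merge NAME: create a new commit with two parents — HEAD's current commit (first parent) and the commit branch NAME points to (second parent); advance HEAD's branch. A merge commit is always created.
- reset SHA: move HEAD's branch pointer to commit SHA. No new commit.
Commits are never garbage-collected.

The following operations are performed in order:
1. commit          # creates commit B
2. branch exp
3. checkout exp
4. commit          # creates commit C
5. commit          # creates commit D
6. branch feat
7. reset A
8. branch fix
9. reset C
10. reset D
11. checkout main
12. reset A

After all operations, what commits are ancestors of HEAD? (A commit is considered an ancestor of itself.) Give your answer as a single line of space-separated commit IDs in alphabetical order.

After op 1 (commit): HEAD=main@B [main=B]
After op 2 (branch): HEAD=main@B [exp=B main=B]
After op 3 (checkout): HEAD=exp@B [exp=B main=B]
After op 4 (commit): HEAD=exp@C [exp=C main=B]
After op 5 (commit): HEAD=exp@D [exp=D main=B]
After op 6 (branch): HEAD=exp@D [exp=D feat=D main=B]
After op 7 (reset): HEAD=exp@A [exp=A feat=D main=B]
After op 8 (branch): HEAD=exp@A [exp=A feat=D fix=A main=B]
After op 9 (reset): HEAD=exp@C [exp=C feat=D fix=A main=B]
After op 10 (reset): HEAD=exp@D [exp=D feat=D fix=A main=B]
After op 11 (checkout): HEAD=main@B [exp=D feat=D fix=A main=B]
After op 12 (reset): HEAD=main@A [exp=D feat=D fix=A main=A]

Answer: A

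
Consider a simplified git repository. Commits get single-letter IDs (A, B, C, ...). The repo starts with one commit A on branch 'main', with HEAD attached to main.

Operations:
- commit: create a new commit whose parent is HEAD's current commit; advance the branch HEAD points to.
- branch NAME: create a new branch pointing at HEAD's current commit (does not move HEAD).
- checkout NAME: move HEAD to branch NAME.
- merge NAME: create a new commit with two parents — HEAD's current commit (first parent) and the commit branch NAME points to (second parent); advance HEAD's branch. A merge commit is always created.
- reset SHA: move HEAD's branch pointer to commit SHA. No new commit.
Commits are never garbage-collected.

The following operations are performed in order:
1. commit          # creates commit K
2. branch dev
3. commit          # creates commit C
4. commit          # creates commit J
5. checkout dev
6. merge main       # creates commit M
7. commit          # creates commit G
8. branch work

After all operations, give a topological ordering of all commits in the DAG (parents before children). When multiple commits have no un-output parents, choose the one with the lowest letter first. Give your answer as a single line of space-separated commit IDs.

Answer: A K C J M G

Derivation:
After op 1 (commit): HEAD=main@K [main=K]
After op 2 (branch): HEAD=main@K [dev=K main=K]
After op 3 (commit): HEAD=main@C [dev=K main=C]
After op 4 (commit): HEAD=main@J [dev=K main=J]
After op 5 (checkout): HEAD=dev@K [dev=K main=J]
After op 6 (merge): HEAD=dev@M [dev=M main=J]
After op 7 (commit): HEAD=dev@G [dev=G main=J]
After op 8 (branch): HEAD=dev@G [dev=G main=J work=G]
commit A: parents=[]
commit C: parents=['K']
commit G: parents=['M']
commit J: parents=['C']
commit K: parents=['A']
commit M: parents=['K', 'J']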